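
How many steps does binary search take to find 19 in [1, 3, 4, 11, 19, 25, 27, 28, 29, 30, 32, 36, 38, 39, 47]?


Search for 19:
[0,14] mid=7 arr[7]=28
[0,6] mid=3 arr[3]=11
[4,6] mid=5 arr[5]=25
[4,4] mid=4 arr[4]=19
Total: 4 comparisons


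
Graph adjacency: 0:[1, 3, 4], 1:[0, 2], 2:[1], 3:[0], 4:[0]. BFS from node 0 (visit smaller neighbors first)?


BFS queue: start with [0]
Visit order: [0, 1, 3, 4, 2]


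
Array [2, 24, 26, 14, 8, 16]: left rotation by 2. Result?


Left rotate by 2: [26, 14, 8, 16, 2, 24]


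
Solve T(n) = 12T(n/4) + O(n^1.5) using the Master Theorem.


a=12, b=4, c=1.5. log_4(12)=1.792 > c=1.5. Case 1: O(n^log_b(a)) = O(n^1.792)
Complexity: O(n^1.792)


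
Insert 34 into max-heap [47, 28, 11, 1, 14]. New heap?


Append 34: [47, 28, 11, 1, 14, 34]
Bubble up: swap idx 5(34) with idx 2(11)
Result: [47, 28, 34, 1, 14, 11]


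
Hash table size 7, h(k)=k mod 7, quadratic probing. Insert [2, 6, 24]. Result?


Insertions: 2->slot 2; 6->slot 6; 24->slot 3
Table: [None, None, 2, 24, None, None, 6]


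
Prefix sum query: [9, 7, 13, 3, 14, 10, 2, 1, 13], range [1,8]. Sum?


Prefix sums: [0, 9, 16, 29, 32, 46, 56, 58, 59, 72]
Sum[1..8] = prefix[9] - prefix[1] = 72 - 9 = 63


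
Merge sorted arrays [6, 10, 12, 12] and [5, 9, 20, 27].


Compare heads, take smaller each step.
Merged: [5, 6, 9, 10, 12, 12, 20, 27]


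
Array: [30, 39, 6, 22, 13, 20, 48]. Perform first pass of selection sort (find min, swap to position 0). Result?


After one pass: [6, 39, 30, 22, 13, 20, 48]


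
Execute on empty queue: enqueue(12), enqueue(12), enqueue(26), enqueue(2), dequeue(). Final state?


enqueue(12) -> [12]
enqueue(12) -> [12, 12]
enqueue(26) -> [12, 12, 26]
enqueue(2) -> [12, 12, 26, 2]
dequeue() returns 12 -> [12, 26, 2]
Final queue (front to back): [12, 26, 2]


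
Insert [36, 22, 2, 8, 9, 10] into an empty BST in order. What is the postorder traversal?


Root = 36; build tree by BST insertion.
Postorder traversal: [10, 9, 8, 2, 22, 36]


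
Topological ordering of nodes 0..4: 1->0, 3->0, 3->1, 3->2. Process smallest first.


Kahn's algorithm, process smallest node first
Order: [3, 1, 0, 2, 4]


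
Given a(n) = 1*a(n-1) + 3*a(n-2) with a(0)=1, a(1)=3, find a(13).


Build bottom-up:
...a(11)=11526, a(12)=26529, a(13)=1*26529+3*11526=61107


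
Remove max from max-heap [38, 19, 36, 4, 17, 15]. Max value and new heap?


Max = 38
Replace root with last, heapify down
Resulting heap: [36, 19, 15, 4, 17]


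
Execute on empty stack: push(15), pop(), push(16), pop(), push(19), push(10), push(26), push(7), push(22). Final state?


push(15) -> [15]
pop() returns 15 -> []
push(16) -> [16]
pop() returns 16 -> []
push(19) -> [19]
push(10) -> [19, 10]
push(26) -> [19, 10, 26]
push(7) -> [19, 10, 26, 7]
push(22) -> [19, 10, 26, 7, 22]
Final stack (bottom to top): [19, 10, 26, 7, 22]


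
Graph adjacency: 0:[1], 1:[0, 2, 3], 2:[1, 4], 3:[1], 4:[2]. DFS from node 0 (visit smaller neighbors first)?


DFS stack-based: start with [0]
Visit order: [0, 1, 2, 4, 3]


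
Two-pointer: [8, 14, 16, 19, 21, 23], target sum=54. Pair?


Two pointers: lo=0, hi=5
No pair sums to 54


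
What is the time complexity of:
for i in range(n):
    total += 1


Per nesting level: O(n) = O(n)
Complexity: O(n)


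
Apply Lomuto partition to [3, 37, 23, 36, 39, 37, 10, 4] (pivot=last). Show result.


Elements <= 4 go left of pivot.
Result: [3, 4, 23, 36, 39, 37, 10, 37], pivot at index 1


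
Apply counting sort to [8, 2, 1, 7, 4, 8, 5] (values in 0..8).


Count array: [0, 1, 1, 0, 1, 1, 0, 1, 2]
Reconstruct: [1, 2, 4, 5, 7, 8, 8]


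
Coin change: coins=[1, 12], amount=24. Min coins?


dp[0]=0; dp[i]=1+min(dp[i-c] for c in coins)
...dp[19]=8, dp[20]=9, dp[21]=10, dp[22]=11, dp[23]=12, dp[24]=2
Minimum coins for 24 = 2


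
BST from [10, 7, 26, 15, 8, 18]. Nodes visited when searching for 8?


BST root = 10
Search for 8: compare at each node
Path: [10, 7, 8]


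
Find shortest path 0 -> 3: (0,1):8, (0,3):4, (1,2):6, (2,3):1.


Dijkstra from 0:
Distances: {0: 0, 1: 8, 2: 5, 3: 4}
Shortest distance to 3 = 4, path = [0, 3]


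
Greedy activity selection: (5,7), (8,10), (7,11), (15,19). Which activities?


Greedy: pick earliest-ending, then skip overlaps.
Selected (3 activities): [(5, 7), (8, 10), (15, 19)]


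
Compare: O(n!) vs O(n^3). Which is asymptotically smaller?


cubic grows slower than factorial
O(n^3) is asymptotically smaller; O(n!) grows faster


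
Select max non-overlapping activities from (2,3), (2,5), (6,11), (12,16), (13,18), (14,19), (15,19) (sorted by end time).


Greedy: pick earliest-ending, then skip overlaps.
Selected (3 activities): [(2, 3), (6, 11), (12, 16)]


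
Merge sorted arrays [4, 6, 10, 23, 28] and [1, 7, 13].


Compare heads, take smaller each step.
Merged: [1, 4, 6, 7, 10, 13, 23, 28]


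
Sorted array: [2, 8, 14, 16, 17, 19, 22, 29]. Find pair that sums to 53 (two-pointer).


Two pointers: lo=0, hi=7
No pair sums to 53


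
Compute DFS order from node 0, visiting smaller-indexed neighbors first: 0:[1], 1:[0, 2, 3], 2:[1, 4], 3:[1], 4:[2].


DFS stack-based: start with [0]
Visit order: [0, 1, 2, 4, 3]


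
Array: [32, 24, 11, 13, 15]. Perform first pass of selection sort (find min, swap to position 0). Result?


After one pass: [11, 24, 32, 13, 15]


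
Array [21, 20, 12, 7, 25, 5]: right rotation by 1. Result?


Right rotate by 1: [5, 21, 20, 12, 7, 25]


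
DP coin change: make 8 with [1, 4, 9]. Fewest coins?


dp[0]=0; dp[i]=1+min(dp[i-c] for c in coins)
...dp[3]=3, dp[4]=1, dp[5]=2, dp[6]=3, dp[7]=4, dp[8]=2
Minimum coins for 8 = 2


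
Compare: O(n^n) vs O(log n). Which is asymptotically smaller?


logarithmic grows slower than n^n
O(log n) is asymptotically smaller; O(n^n) grows faster


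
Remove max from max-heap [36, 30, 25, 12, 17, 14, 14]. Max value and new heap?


Max = 36
Replace root with last, heapify down
Resulting heap: [30, 17, 25, 12, 14, 14]


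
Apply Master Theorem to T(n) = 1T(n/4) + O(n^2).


a=1, b=4, c=2. log_4(1)=0 < c=2. Case 3: O(n^c) = O(n^2)
Complexity: O(n^2)


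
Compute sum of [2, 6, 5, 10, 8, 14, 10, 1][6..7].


Prefix sums: [0, 2, 8, 13, 23, 31, 45, 55, 56]
Sum[6..7] = prefix[8] - prefix[6] = 56 - 45 = 11


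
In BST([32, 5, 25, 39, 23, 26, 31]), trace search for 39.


BST root = 32
Search for 39: compare at each node
Path: [32, 39]


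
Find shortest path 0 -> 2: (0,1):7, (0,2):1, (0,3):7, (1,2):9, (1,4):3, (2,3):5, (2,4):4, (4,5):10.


Dijkstra from 0:
Distances: {0: 0, 1: 7, 2: 1, 3: 6, 4: 5, 5: 15}
Shortest distance to 2 = 1, path = [0, 2]


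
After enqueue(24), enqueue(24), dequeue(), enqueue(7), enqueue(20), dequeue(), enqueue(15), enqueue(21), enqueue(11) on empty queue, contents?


enqueue(24) -> [24]
enqueue(24) -> [24, 24]
dequeue() returns 24 -> [24]
enqueue(7) -> [24, 7]
enqueue(20) -> [24, 7, 20]
dequeue() returns 24 -> [7, 20]
enqueue(15) -> [7, 20, 15]
enqueue(21) -> [7, 20, 15, 21]
enqueue(11) -> [7, 20, 15, 21, 11]
Final queue (front to back): [7, 20, 15, 21, 11]


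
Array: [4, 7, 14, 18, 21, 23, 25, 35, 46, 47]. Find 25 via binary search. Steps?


Search for 25:
[0,9] mid=4 arr[4]=21
[5,9] mid=7 arr[7]=35
[5,6] mid=5 arr[5]=23
[6,6] mid=6 arr[6]=25
Total: 4 comparisons


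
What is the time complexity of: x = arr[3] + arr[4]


Analysis: constant-time operation, no loop
Complexity: O(1)


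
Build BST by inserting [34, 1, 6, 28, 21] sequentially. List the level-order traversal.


Root = 34; build tree by BST insertion.
Level-Order traversal: [34, 1, 6, 28, 21]


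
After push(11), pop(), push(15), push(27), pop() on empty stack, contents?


push(11) -> [11]
pop() returns 11 -> []
push(15) -> [15]
push(27) -> [15, 27]
pop() returns 27 -> [15]
Final stack (bottom to top): [15]


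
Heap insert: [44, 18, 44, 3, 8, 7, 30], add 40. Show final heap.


Append 40: [44, 18, 44, 3, 8, 7, 30, 40]
Bubble up: swap idx 7(40) with idx 3(3); swap idx 3(40) with idx 1(18)
Result: [44, 40, 44, 18, 8, 7, 30, 3]


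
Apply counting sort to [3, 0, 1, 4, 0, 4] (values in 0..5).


Count array: [2, 1, 0, 1, 2, 0]
Reconstruct: [0, 0, 1, 3, 4, 4]


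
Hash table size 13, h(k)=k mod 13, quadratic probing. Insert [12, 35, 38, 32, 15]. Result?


Insertions: 12->slot 12; 35->slot 9; 38->slot 0; 32->slot 6; 15->slot 2
Table: [38, None, 15, None, None, None, 32, None, None, 35, None, None, 12]


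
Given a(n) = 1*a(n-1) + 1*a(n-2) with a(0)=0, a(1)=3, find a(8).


Build bottom-up:
...a(6)=24, a(7)=39, a(8)=1*39+1*24=63


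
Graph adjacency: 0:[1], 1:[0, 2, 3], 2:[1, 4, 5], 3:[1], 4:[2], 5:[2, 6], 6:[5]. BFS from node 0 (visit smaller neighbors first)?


BFS queue: start with [0]
Visit order: [0, 1, 2, 3, 4, 5, 6]


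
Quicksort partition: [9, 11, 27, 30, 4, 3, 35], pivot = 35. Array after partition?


Elements <= 35 go left of pivot.
Result: [9, 11, 27, 30, 4, 3, 35], pivot at index 6


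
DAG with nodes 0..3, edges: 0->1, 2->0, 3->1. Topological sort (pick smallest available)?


Kahn's algorithm, process smallest node first
Order: [2, 0, 3, 1]


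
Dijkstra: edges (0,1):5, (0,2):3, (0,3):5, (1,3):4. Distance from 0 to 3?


Dijkstra from 0:
Distances: {0: 0, 1: 5, 2: 3, 3: 5}
Shortest distance to 3 = 5, path = [0, 3]


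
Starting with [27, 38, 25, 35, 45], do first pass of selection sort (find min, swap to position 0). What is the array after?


After one pass: [25, 38, 27, 35, 45]


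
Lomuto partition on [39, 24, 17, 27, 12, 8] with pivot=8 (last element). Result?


Elements <= 8 go left of pivot.
Result: [8, 24, 17, 27, 12, 39], pivot at index 0


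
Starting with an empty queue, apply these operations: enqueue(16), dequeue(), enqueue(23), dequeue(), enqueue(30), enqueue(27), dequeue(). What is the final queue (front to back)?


enqueue(16) -> [16]
dequeue() returns 16 -> []
enqueue(23) -> [23]
dequeue() returns 23 -> []
enqueue(30) -> [30]
enqueue(27) -> [30, 27]
dequeue() returns 30 -> [27]
Final queue (front to back): [27]


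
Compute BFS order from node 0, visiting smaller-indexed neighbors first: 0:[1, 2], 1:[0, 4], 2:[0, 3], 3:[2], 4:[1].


BFS queue: start with [0]
Visit order: [0, 1, 2, 4, 3]


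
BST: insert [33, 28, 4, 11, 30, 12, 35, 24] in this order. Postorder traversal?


Root = 33; build tree by BST insertion.
Postorder traversal: [24, 12, 11, 4, 30, 28, 35, 33]


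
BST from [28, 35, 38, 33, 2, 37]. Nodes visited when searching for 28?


BST root = 28
Search for 28: compare at each node
Path: [28]


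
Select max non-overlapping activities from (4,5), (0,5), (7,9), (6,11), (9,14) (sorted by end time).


Greedy: pick earliest-ending, then skip overlaps.
Selected (3 activities): [(4, 5), (7, 9), (9, 14)]


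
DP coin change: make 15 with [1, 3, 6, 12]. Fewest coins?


dp[0]=0; dp[i]=1+min(dp[i-c] for c in coins)
...dp[10]=3, dp[11]=4, dp[12]=1, dp[13]=2, dp[14]=3, dp[15]=2
Minimum coins for 15 = 2


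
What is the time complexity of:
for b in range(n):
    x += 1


Per nesting level: O(n) = O(n)
Complexity: O(n)


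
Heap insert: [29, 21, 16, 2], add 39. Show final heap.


Append 39: [29, 21, 16, 2, 39]
Bubble up: swap idx 4(39) with idx 1(21); swap idx 1(39) with idx 0(29)
Result: [39, 29, 16, 2, 21]


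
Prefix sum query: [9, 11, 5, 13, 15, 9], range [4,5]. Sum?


Prefix sums: [0, 9, 20, 25, 38, 53, 62]
Sum[4..5] = prefix[6] - prefix[4] = 62 - 38 = 24


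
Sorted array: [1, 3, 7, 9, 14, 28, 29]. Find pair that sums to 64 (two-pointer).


Two pointers: lo=0, hi=6
No pair sums to 64


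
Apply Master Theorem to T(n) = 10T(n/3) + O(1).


a=10, b=3, c=0. log_3(10)=2.096 > c=0. Case 1: O(n^log_b(a)) = O(n^2.096)
Complexity: O(n^2.096)


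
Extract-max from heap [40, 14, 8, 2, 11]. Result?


Max = 40
Replace root with last, heapify down
Resulting heap: [14, 11, 8, 2]


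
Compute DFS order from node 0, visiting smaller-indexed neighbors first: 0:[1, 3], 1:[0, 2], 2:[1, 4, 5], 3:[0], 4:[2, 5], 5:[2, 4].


DFS stack-based: start with [0]
Visit order: [0, 1, 2, 4, 5, 3]


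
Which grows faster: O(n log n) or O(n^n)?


linearithmic grows slower than n^n
O(n log n) is asymptotically smaller; O(n^n) grows faster


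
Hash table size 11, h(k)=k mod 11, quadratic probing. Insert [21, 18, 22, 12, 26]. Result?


Insertions: 21->slot 10; 18->slot 7; 22->slot 0; 12->slot 1; 26->slot 4
Table: [22, 12, None, None, 26, None, None, 18, None, None, 21]


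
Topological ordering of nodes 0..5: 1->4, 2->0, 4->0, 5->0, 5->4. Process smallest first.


Kahn's algorithm, process smallest node first
Order: [1, 2, 3, 5, 4, 0]


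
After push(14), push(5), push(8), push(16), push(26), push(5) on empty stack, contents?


push(14) -> [14]
push(5) -> [14, 5]
push(8) -> [14, 5, 8]
push(16) -> [14, 5, 8, 16]
push(26) -> [14, 5, 8, 16, 26]
push(5) -> [14, 5, 8, 16, 26, 5]
Final stack (bottom to top): [14, 5, 8, 16, 26, 5]


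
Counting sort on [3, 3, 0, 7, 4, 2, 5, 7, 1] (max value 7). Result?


Count array: [1, 1, 1, 2, 1, 1, 0, 2]
Reconstruct: [0, 1, 2, 3, 3, 4, 5, 7, 7]


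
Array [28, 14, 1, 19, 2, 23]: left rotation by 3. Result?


Left rotate by 3: [19, 2, 23, 28, 14, 1]


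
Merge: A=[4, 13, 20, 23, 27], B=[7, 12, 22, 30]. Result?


Compare heads, take smaller each step.
Merged: [4, 7, 12, 13, 20, 22, 23, 27, 30]


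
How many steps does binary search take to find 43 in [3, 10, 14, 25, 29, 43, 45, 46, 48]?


Search for 43:
[0,8] mid=4 arr[4]=29
[5,8] mid=6 arr[6]=45
[5,5] mid=5 arr[5]=43
Total: 3 comparisons


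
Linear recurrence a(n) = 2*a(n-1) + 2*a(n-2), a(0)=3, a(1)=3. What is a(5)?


Build bottom-up:
...a(3)=30, a(4)=84, a(5)=2*84+2*30=228


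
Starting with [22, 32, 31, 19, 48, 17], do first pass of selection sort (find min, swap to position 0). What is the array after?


After one pass: [17, 32, 31, 19, 48, 22]


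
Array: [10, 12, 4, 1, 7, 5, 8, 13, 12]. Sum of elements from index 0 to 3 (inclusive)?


Prefix sums: [0, 10, 22, 26, 27, 34, 39, 47, 60, 72]
Sum[0..3] = prefix[4] - prefix[0] = 27 - 0 = 27


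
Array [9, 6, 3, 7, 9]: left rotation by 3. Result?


Left rotate by 3: [7, 9, 9, 6, 3]


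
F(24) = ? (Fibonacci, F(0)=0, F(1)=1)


F(n)=F(n-1)+F(n-2)
...F(22)=17711, F(23)=28657, F(24)=46368


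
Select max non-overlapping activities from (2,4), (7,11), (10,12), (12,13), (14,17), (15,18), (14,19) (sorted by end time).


Greedy: pick earliest-ending, then skip overlaps.
Selected (4 activities): [(2, 4), (7, 11), (12, 13), (14, 17)]


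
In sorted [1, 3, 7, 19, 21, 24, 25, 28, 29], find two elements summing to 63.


Two pointers: lo=0, hi=8
No pair sums to 63


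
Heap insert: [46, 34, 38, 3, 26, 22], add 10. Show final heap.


Append 10: [46, 34, 38, 3, 26, 22, 10]
Bubble up: no swaps needed
Result: [46, 34, 38, 3, 26, 22, 10]


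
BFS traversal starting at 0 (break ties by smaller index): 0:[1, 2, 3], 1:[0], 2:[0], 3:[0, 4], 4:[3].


BFS queue: start with [0]
Visit order: [0, 1, 2, 3, 4]


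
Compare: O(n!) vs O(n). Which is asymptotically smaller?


linear grows slower than factorial
O(n) is asymptotically smaller; O(n!) grows faster


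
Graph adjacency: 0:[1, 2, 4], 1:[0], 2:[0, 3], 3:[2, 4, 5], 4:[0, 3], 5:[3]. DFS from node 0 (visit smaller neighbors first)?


DFS stack-based: start with [0]
Visit order: [0, 1, 2, 3, 4, 5]


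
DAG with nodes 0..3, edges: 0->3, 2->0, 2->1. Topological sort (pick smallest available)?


Kahn's algorithm, process smallest node first
Order: [2, 0, 1, 3]


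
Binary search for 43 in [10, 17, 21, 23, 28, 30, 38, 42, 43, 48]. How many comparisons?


Search for 43:
[0,9] mid=4 arr[4]=28
[5,9] mid=7 arr[7]=42
[8,9] mid=8 arr[8]=43
Total: 3 comparisons


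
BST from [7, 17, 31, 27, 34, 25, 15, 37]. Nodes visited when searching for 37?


BST root = 7
Search for 37: compare at each node
Path: [7, 17, 31, 34, 37]


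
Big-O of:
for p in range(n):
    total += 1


Per nesting level: O(n) = O(n)
Complexity: O(n)


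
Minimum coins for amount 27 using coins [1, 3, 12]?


dp[0]=0; dp[i]=1+min(dp[i-c] for c in coins)
...dp[22]=5, dp[23]=6, dp[24]=2, dp[25]=3, dp[26]=4, dp[27]=3
Minimum coins for 27 = 3


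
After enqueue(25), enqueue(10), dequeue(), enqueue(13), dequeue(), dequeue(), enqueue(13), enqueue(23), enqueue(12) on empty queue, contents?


enqueue(25) -> [25]
enqueue(10) -> [25, 10]
dequeue() returns 25 -> [10]
enqueue(13) -> [10, 13]
dequeue() returns 10 -> [13]
dequeue() returns 13 -> []
enqueue(13) -> [13]
enqueue(23) -> [13, 23]
enqueue(12) -> [13, 23, 12]
Final queue (front to back): [13, 23, 12]


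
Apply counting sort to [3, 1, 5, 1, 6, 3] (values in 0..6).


Count array: [0, 2, 0, 2, 0, 1, 1]
Reconstruct: [1, 1, 3, 3, 5, 6]


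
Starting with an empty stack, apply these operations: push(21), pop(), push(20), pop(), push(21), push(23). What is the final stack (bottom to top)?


push(21) -> [21]
pop() returns 21 -> []
push(20) -> [20]
pop() returns 20 -> []
push(21) -> [21]
push(23) -> [21, 23]
Final stack (bottom to top): [21, 23]


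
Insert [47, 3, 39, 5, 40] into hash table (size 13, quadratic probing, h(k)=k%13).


Insertions: 47->slot 8; 3->slot 3; 39->slot 0; 5->slot 5; 40->slot 1
Table: [39, 40, None, 3, None, 5, None, None, 47, None, None, None, None]


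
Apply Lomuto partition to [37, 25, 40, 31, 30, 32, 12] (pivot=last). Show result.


Elements <= 12 go left of pivot.
Result: [12, 25, 40, 31, 30, 32, 37], pivot at index 0


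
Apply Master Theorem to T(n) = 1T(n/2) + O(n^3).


a=1, b=2, c=3. log_2(1)=0 < c=3. Case 3: O(n^c) = O(n^3)
Complexity: O(n^3)


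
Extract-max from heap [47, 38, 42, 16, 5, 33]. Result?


Max = 47
Replace root with last, heapify down
Resulting heap: [42, 38, 33, 16, 5]


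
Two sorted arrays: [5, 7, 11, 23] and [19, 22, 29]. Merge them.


Compare heads, take smaller each step.
Merged: [5, 7, 11, 19, 22, 23, 29]


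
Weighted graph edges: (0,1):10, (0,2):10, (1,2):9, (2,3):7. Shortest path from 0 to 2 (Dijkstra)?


Dijkstra from 0:
Distances: {0: 0, 1: 10, 2: 10, 3: 17}
Shortest distance to 2 = 10, path = [0, 2]


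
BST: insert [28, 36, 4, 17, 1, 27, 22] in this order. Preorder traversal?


Root = 28; build tree by BST insertion.
Preorder traversal: [28, 4, 1, 17, 27, 22, 36]


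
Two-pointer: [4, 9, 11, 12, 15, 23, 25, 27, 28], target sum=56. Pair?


Two pointers: lo=0, hi=8
No pair sums to 56


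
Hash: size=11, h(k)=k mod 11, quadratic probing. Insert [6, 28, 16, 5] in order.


Insertions: 6->slot 6; 28->slot 7; 16->slot 5; 5->slot 9
Table: [None, None, None, None, None, 16, 6, 28, None, 5, None]


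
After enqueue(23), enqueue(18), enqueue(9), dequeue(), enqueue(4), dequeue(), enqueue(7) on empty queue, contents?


enqueue(23) -> [23]
enqueue(18) -> [23, 18]
enqueue(9) -> [23, 18, 9]
dequeue() returns 23 -> [18, 9]
enqueue(4) -> [18, 9, 4]
dequeue() returns 18 -> [9, 4]
enqueue(7) -> [9, 4, 7]
Final queue (front to back): [9, 4, 7]


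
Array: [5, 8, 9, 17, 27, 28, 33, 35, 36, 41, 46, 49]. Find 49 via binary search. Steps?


Search for 49:
[0,11] mid=5 arr[5]=28
[6,11] mid=8 arr[8]=36
[9,11] mid=10 arr[10]=46
[11,11] mid=11 arr[11]=49
Total: 4 comparisons


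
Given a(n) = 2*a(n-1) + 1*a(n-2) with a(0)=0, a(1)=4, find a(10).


Build bottom-up:
...a(8)=1632, a(9)=3940, a(10)=2*3940+1*1632=9512


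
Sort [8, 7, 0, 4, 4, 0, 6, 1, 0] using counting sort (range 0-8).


Count array: [3, 1, 0, 0, 2, 0, 1, 1, 1]
Reconstruct: [0, 0, 0, 1, 4, 4, 6, 7, 8]


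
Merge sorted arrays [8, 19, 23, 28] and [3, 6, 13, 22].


Compare heads, take smaller each step.
Merged: [3, 6, 8, 13, 19, 22, 23, 28]


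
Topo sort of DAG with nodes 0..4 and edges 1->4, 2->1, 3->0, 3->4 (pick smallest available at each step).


Kahn's algorithm, process smallest node first
Order: [2, 1, 3, 0, 4]


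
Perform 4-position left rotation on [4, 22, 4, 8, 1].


Left rotate by 4: [1, 4, 22, 4, 8]


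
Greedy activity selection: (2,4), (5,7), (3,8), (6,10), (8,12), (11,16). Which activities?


Greedy: pick earliest-ending, then skip overlaps.
Selected (3 activities): [(2, 4), (5, 7), (8, 12)]


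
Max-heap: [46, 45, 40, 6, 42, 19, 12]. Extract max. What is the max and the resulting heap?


Max = 46
Replace root with last, heapify down
Resulting heap: [45, 42, 40, 6, 12, 19]


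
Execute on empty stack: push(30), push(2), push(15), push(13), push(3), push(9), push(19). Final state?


push(30) -> [30]
push(2) -> [30, 2]
push(15) -> [30, 2, 15]
push(13) -> [30, 2, 15, 13]
push(3) -> [30, 2, 15, 13, 3]
push(9) -> [30, 2, 15, 13, 3, 9]
push(19) -> [30, 2, 15, 13, 3, 9, 19]
Final stack (bottom to top): [30, 2, 15, 13, 3, 9, 19]


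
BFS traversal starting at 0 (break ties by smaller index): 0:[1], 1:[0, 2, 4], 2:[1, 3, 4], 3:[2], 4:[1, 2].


BFS queue: start with [0]
Visit order: [0, 1, 2, 4, 3]


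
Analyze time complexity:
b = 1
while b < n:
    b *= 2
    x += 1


Per nesting level: O(log n) = O(log n)
Complexity: O(log n)


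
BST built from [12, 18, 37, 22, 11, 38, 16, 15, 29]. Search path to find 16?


BST root = 12
Search for 16: compare at each node
Path: [12, 18, 16]


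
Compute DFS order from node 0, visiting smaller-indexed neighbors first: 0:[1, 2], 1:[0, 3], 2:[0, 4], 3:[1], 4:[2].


DFS stack-based: start with [0]
Visit order: [0, 1, 3, 2, 4]


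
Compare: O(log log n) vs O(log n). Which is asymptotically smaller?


double-logarithmic grows slower than logarithmic
O(log log n) is asymptotically smaller; O(log n) grows faster


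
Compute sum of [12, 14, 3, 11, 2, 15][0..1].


Prefix sums: [0, 12, 26, 29, 40, 42, 57]
Sum[0..1] = prefix[2] - prefix[0] = 26 - 0 = 26


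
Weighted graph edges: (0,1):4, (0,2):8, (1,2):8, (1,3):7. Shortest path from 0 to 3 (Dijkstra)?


Dijkstra from 0:
Distances: {0: 0, 1: 4, 2: 8, 3: 11}
Shortest distance to 3 = 11, path = [0, 1, 3]


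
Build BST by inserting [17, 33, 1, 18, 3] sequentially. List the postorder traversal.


Root = 17; build tree by BST insertion.
Postorder traversal: [3, 1, 18, 33, 17]


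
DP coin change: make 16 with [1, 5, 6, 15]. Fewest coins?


dp[0]=0; dp[i]=1+min(dp[i-c] for c in coins)
...dp[11]=2, dp[12]=2, dp[13]=3, dp[14]=4, dp[15]=1, dp[16]=2
Minimum coins for 16 = 2


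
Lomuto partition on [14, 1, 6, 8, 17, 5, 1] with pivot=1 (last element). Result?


Elements <= 1 go left of pivot.
Result: [1, 1, 6, 8, 17, 5, 14], pivot at index 1


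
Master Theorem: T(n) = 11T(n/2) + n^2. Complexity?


a=11, b=2, c=2. log_2(11)=3.459 > c=2. Case 1: O(n^log_b(a)) = O(n^3.459)
Complexity: O(n^3.459)


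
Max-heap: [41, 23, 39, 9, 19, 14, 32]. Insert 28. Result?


Append 28: [41, 23, 39, 9, 19, 14, 32, 28]
Bubble up: swap idx 7(28) with idx 3(9); swap idx 3(28) with idx 1(23)
Result: [41, 28, 39, 23, 19, 14, 32, 9]


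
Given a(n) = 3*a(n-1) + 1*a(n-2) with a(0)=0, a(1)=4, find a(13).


Build bottom-up:
...a(11)=565924, a(12)=1869120, a(13)=3*1869120+1*565924=6173284


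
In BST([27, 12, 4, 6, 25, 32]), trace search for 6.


BST root = 27
Search for 6: compare at each node
Path: [27, 12, 4, 6]


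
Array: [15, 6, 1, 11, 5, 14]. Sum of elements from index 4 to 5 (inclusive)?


Prefix sums: [0, 15, 21, 22, 33, 38, 52]
Sum[4..5] = prefix[6] - prefix[4] = 52 - 33 = 19


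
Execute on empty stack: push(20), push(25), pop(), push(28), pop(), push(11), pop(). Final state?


push(20) -> [20]
push(25) -> [20, 25]
pop() returns 25 -> [20]
push(28) -> [20, 28]
pop() returns 28 -> [20]
push(11) -> [20, 11]
pop() returns 11 -> [20]
Final stack (bottom to top): [20]


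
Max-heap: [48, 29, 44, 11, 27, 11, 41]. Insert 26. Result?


Append 26: [48, 29, 44, 11, 27, 11, 41, 26]
Bubble up: swap idx 7(26) with idx 3(11)
Result: [48, 29, 44, 26, 27, 11, 41, 11]


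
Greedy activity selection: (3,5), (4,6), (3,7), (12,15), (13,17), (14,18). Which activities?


Greedy: pick earliest-ending, then skip overlaps.
Selected (2 activities): [(3, 5), (12, 15)]


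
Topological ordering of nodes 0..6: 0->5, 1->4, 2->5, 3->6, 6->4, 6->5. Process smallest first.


Kahn's algorithm, process smallest node first
Order: [0, 1, 2, 3, 6, 4, 5]


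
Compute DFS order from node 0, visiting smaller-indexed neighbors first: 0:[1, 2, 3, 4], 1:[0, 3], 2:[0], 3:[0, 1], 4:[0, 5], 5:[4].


DFS stack-based: start with [0]
Visit order: [0, 1, 3, 2, 4, 5]


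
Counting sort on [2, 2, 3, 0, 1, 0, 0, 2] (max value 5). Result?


Count array: [3, 1, 3, 1, 0, 0]
Reconstruct: [0, 0, 0, 1, 2, 2, 2, 3]


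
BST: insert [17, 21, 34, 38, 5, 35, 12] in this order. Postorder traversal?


Root = 17; build tree by BST insertion.
Postorder traversal: [12, 5, 35, 38, 34, 21, 17]


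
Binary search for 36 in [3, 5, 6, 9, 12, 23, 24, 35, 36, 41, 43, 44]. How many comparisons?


Search for 36:
[0,11] mid=5 arr[5]=23
[6,11] mid=8 arr[8]=36
Total: 2 comparisons


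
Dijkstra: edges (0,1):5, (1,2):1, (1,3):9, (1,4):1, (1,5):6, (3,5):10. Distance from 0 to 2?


Dijkstra from 0:
Distances: {0: 0, 1: 5, 2: 6, 3: 14, 4: 6, 5: 11}
Shortest distance to 2 = 6, path = [0, 1, 2]


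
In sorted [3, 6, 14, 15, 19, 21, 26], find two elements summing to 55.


Two pointers: lo=0, hi=6
No pair sums to 55


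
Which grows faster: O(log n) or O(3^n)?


logarithmic grows slower than exponential (base 3)
O(log n) is asymptotically smaller; O(3^n) grows faster


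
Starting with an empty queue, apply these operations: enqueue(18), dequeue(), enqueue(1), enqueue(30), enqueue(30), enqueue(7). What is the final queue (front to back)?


enqueue(18) -> [18]
dequeue() returns 18 -> []
enqueue(1) -> [1]
enqueue(30) -> [1, 30]
enqueue(30) -> [1, 30, 30]
enqueue(7) -> [1, 30, 30, 7]
Final queue (front to back): [1, 30, 30, 7]


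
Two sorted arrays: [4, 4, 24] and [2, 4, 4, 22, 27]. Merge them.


Compare heads, take smaller each step.
Merged: [2, 4, 4, 4, 4, 22, 24, 27]


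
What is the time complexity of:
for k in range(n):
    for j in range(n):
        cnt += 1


Per nesting level: O(n) * O(n) = O(n^2)
Complexity: O(n^2)


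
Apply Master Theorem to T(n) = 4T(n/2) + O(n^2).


a=4, b=2, c=2. log_2(4)=2 = c=2. Case 2: O(n^c log n) = O(n^2 log n)
Complexity: O(n^2 log n)


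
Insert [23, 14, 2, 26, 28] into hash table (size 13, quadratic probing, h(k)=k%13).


Insertions: 23->slot 10; 14->slot 1; 2->slot 2; 26->slot 0; 28->slot 3
Table: [26, 14, 2, 28, None, None, None, None, None, None, 23, None, None]


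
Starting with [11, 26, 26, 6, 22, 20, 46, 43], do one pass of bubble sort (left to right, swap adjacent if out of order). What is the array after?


After one pass: [11, 26, 6, 22, 20, 26, 43, 46]


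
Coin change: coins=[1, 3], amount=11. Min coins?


dp[0]=0; dp[i]=1+min(dp[i-c] for c in coins)
...dp[6]=2, dp[7]=3, dp[8]=4, dp[9]=3, dp[10]=4, dp[11]=5
Minimum coins for 11 = 5


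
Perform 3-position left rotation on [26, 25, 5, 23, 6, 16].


Left rotate by 3: [23, 6, 16, 26, 25, 5]


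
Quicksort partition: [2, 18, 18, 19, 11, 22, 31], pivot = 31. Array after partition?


Elements <= 31 go left of pivot.
Result: [2, 18, 18, 19, 11, 22, 31], pivot at index 6


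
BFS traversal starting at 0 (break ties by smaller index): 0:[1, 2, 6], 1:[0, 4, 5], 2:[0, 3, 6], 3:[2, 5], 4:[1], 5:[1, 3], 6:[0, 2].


BFS queue: start with [0]
Visit order: [0, 1, 2, 6, 4, 5, 3]


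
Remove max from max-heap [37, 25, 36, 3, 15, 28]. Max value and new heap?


Max = 37
Replace root with last, heapify down
Resulting heap: [36, 25, 28, 3, 15]


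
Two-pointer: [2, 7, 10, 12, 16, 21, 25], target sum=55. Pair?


Two pointers: lo=0, hi=6
No pair sums to 55


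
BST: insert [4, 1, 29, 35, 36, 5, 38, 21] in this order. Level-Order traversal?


Root = 4; build tree by BST insertion.
Level-Order traversal: [4, 1, 29, 5, 35, 21, 36, 38]


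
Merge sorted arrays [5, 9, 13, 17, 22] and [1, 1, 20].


Compare heads, take smaller each step.
Merged: [1, 1, 5, 9, 13, 17, 20, 22]


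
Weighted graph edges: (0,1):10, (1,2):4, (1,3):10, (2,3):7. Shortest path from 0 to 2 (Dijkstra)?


Dijkstra from 0:
Distances: {0: 0, 1: 10, 2: 14, 3: 20}
Shortest distance to 2 = 14, path = [0, 1, 2]


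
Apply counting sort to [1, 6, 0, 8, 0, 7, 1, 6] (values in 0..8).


Count array: [2, 2, 0, 0, 0, 0, 2, 1, 1]
Reconstruct: [0, 0, 1, 1, 6, 6, 7, 8]


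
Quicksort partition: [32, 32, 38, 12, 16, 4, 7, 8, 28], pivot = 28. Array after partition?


Elements <= 28 go left of pivot.
Result: [12, 16, 4, 7, 8, 28, 32, 32, 38], pivot at index 5


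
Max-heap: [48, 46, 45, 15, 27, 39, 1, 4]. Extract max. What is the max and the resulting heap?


Max = 48
Replace root with last, heapify down
Resulting heap: [46, 27, 45, 15, 4, 39, 1]


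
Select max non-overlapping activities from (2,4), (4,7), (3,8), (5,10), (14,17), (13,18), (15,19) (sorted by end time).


Greedy: pick earliest-ending, then skip overlaps.
Selected (3 activities): [(2, 4), (4, 7), (14, 17)]


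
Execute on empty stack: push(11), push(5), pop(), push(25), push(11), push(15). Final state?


push(11) -> [11]
push(5) -> [11, 5]
pop() returns 5 -> [11]
push(25) -> [11, 25]
push(11) -> [11, 25, 11]
push(15) -> [11, 25, 11, 15]
Final stack (bottom to top): [11, 25, 11, 15]


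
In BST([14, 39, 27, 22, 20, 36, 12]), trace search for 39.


BST root = 14
Search for 39: compare at each node
Path: [14, 39]


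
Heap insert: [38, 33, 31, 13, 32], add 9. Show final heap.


Append 9: [38, 33, 31, 13, 32, 9]
Bubble up: no swaps needed
Result: [38, 33, 31, 13, 32, 9]


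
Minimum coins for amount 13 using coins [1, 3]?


dp[0]=0; dp[i]=1+min(dp[i-c] for c in coins)
...dp[8]=4, dp[9]=3, dp[10]=4, dp[11]=5, dp[12]=4, dp[13]=5
Minimum coins for 13 = 5


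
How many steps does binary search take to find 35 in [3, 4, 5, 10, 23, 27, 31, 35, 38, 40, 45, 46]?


Search for 35:
[0,11] mid=5 arr[5]=27
[6,11] mid=8 arr[8]=38
[6,7] mid=6 arr[6]=31
[7,7] mid=7 arr[7]=35
Total: 4 comparisons


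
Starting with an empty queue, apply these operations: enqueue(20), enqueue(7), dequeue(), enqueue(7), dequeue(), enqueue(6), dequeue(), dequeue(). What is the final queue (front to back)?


enqueue(20) -> [20]
enqueue(7) -> [20, 7]
dequeue() returns 20 -> [7]
enqueue(7) -> [7, 7]
dequeue() returns 7 -> [7]
enqueue(6) -> [7, 6]
dequeue() returns 7 -> [6]
dequeue() returns 6 -> []
Final queue (front to back): []


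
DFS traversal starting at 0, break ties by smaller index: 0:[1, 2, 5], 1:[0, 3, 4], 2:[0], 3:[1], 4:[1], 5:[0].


DFS stack-based: start with [0]
Visit order: [0, 1, 3, 4, 2, 5]


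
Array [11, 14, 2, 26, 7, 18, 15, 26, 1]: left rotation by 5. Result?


Left rotate by 5: [18, 15, 26, 1, 11, 14, 2, 26, 7]


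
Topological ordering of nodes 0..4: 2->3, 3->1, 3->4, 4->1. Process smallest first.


Kahn's algorithm, process smallest node first
Order: [0, 2, 3, 4, 1]


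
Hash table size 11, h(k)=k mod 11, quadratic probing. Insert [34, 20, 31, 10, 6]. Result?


Insertions: 34->slot 1; 20->slot 9; 31->slot 10; 10->slot 0; 6->slot 6
Table: [10, 34, None, None, None, None, 6, None, None, 20, 31]


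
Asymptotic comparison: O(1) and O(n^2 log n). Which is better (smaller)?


constant grows slower than n^2 log n
O(1) is asymptotically smaller; O(n^2 log n) grows faster


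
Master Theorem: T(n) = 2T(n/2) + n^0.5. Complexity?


a=2, b=2, c=0.5. log_2(2)=1 > c=0.5. Case 1: O(n^log_b(a)) = O(n)
Complexity: O(n)


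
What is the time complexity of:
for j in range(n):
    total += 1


Per nesting level: O(n) = O(n)
Complexity: O(n)


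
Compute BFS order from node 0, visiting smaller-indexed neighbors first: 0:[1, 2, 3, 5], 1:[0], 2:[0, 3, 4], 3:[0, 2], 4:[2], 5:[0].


BFS queue: start with [0]
Visit order: [0, 1, 2, 3, 5, 4]


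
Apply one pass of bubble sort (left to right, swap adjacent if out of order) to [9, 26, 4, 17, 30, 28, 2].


After one pass: [9, 4, 17, 26, 28, 2, 30]


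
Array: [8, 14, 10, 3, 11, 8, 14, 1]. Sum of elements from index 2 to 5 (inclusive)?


Prefix sums: [0, 8, 22, 32, 35, 46, 54, 68, 69]
Sum[2..5] = prefix[6] - prefix[2] = 54 - 22 = 32


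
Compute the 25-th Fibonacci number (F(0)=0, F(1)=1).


F(n)=F(n-1)+F(n-2)
...F(23)=28657, F(24)=46368, F(25)=75025


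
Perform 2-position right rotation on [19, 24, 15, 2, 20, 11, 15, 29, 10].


Right rotate by 2: [29, 10, 19, 24, 15, 2, 20, 11, 15]


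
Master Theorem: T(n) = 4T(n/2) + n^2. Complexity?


a=4, b=2, c=2. log_2(4)=2 = c=2. Case 2: O(n^c log n) = O(n^2 log n)
Complexity: O(n^2 log n)


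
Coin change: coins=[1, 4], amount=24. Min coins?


dp[0]=0; dp[i]=1+min(dp[i-c] for c in coins)
...dp[19]=7, dp[20]=5, dp[21]=6, dp[22]=7, dp[23]=8, dp[24]=6
Minimum coins for 24 = 6


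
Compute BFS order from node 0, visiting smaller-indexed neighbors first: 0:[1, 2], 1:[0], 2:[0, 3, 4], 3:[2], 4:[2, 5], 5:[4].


BFS queue: start with [0]
Visit order: [0, 1, 2, 3, 4, 5]


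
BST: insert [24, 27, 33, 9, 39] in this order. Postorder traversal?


Root = 24; build tree by BST insertion.
Postorder traversal: [9, 39, 33, 27, 24]


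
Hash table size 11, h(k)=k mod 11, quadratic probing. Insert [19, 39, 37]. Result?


Insertions: 19->slot 8; 39->slot 6; 37->slot 4
Table: [None, None, None, None, 37, None, 39, None, 19, None, None]


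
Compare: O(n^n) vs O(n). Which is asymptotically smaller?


linear grows slower than n^n
O(n) is asymptotically smaller; O(n^n) grows faster


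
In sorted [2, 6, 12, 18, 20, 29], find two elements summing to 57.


Two pointers: lo=0, hi=5
No pair sums to 57


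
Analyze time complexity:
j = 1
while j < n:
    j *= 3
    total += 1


Per nesting level: O(log n) = O(log n)
Complexity: O(log n)


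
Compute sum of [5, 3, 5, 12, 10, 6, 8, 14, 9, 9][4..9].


Prefix sums: [0, 5, 8, 13, 25, 35, 41, 49, 63, 72, 81]
Sum[4..9] = prefix[10] - prefix[4] = 81 - 25 = 56


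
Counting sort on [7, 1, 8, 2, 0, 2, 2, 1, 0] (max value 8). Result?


Count array: [2, 2, 3, 0, 0, 0, 0, 1, 1]
Reconstruct: [0, 0, 1, 1, 2, 2, 2, 7, 8]


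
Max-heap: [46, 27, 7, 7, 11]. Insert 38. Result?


Append 38: [46, 27, 7, 7, 11, 38]
Bubble up: swap idx 5(38) with idx 2(7)
Result: [46, 27, 38, 7, 11, 7]


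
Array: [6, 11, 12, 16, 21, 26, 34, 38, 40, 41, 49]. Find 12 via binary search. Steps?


Search for 12:
[0,10] mid=5 arr[5]=26
[0,4] mid=2 arr[2]=12
Total: 2 comparisons


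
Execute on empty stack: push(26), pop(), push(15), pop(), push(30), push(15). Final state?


push(26) -> [26]
pop() returns 26 -> []
push(15) -> [15]
pop() returns 15 -> []
push(30) -> [30]
push(15) -> [30, 15]
Final stack (bottom to top): [30, 15]


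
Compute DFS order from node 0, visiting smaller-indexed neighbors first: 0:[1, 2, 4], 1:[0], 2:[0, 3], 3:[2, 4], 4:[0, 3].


DFS stack-based: start with [0]
Visit order: [0, 1, 2, 3, 4]


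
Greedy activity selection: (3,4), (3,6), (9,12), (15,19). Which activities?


Greedy: pick earliest-ending, then skip overlaps.
Selected (3 activities): [(3, 4), (9, 12), (15, 19)]


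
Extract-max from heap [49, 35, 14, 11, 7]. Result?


Max = 49
Replace root with last, heapify down
Resulting heap: [35, 11, 14, 7]


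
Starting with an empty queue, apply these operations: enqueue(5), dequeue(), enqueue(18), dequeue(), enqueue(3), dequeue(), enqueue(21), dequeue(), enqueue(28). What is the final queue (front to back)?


enqueue(5) -> [5]
dequeue() returns 5 -> []
enqueue(18) -> [18]
dequeue() returns 18 -> []
enqueue(3) -> [3]
dequeue() returns 3 -> []
enqueue(21) -> [21]
dequeue() returns 21 -> []
enqueue(28) -> [28]
Final queue (front to back): [28]


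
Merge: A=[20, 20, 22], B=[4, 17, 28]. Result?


Compare heads, take smaller each step.
Merged: [4, 17, 20, 20, 22, 28]


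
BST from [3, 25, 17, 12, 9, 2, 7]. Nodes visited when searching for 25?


BST root = 3
Search for 25: compare at each node
Path: [3, 25]


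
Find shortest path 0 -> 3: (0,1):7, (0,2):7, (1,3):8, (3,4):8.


Dijkstra from 0:
Distances: {0: 0, 1: 7, 2: 7, 3: 15, 4: 23}
Shortest distance to 3 = 15, path = [0, 1, 3]


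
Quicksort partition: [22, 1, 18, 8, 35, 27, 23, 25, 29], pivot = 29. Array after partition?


Elements <= 29 go left of pivot.
Result: [22, 1, 18, 8, 27, 23, 25, 29, 35], pivot at index 7


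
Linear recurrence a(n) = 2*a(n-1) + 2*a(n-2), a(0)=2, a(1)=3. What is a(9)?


Build bottom-up:
...a(7)=1464, a(8)=4000, a(9)=2*4000+2*1464=10928


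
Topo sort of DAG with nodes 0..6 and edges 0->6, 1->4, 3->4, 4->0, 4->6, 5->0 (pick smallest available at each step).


Kahn's algorithm, process smallest node first
Order: [1, 2, 3, 4, 5, 0, 6]


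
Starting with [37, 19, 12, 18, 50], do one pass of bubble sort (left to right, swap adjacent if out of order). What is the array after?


After one pass: [19, 12, 18, 37, 50]


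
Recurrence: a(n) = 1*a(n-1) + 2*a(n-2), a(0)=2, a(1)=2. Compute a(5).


Build bottom-up:
...a(3)=10, a(4)=22, a(5)=1*22+2*10=42


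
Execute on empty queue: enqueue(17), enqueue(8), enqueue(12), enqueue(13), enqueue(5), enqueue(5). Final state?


enqueue(17) -> [17]
enqueue(8) -> [17, 8]
enqueue(12) -> [17, 8, 12]
enqueue(13) -> [17, 8, 12, 13]
enqueue(5) -> [17, 8, 12, 13, 5]
enqueue(5) -> [17, 8, 12, 13, 5, 5]
Final queue (front to back): [17, 8, 12, 13, 5, 5]


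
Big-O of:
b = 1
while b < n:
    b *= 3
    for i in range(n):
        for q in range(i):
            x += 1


Per nesting level: O(log n) * O(n) * O(n) [triangular over i] = O(n^2 log n)
Complexity: O(n^2 log n)


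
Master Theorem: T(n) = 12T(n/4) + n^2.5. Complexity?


a=12, b=4, c=2.5. log_4(12)=1.792 < c=2.5. Case 3: O(n^c) = O(n^2.500)
Complexity: O(n^2.500)


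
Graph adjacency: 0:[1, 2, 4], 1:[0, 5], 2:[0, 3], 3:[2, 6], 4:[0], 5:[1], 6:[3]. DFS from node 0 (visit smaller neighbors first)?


DFS stack-based: start with [0]
Visit order: [0, 1, 5, 2, 3, 6, 4]


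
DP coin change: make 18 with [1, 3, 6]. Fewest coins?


dp[0]=0; dp[i]=1+min(dp[i-c] for c in coins)
...dp[13]=3, dp[14]=4, dp[15]=3, dp[16]=4, dp[17]=5, dp[18]=3
Minimum coins for 18 = 3


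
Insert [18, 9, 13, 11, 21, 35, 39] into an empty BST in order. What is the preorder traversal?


Root = 18; build tree by BST insertion.
Preorder traversal: [18, 9, 13, 11, 21, 35, 39]


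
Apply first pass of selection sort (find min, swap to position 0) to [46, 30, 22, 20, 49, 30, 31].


After one pass: [20, 30, 22, 46, 49, 30, 31]


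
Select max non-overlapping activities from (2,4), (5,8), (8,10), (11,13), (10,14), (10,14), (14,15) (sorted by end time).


Greedy: pick earliest-ending, then skip overlaps.
Selected (5 activities): [(2, 4), (5, 8), (8, 10), (11, 13), (14, 15)]


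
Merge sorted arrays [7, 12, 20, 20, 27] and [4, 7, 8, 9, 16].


Compare heads, take smaller each step.
Merged: [4, 7, 7, 8, 9, 12, 16, 20, 20, 27]


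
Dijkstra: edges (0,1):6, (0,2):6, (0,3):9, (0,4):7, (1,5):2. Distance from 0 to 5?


Dijkstra from 0:
Distances: {0: 0, 1: 6, 2: 6, 3: 9, 4: 7, 5: 8}
Shortest distance to 5 = 8, path = [0, 1, 5]


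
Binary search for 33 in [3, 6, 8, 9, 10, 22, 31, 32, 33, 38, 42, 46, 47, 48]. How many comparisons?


Search for 33:
[0,13] mid=6 arr[6]=31
[7,13] mid=10 arr[10]=42
[7,9] mid=8 arr[8]=33
Total: 3 comparisons
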